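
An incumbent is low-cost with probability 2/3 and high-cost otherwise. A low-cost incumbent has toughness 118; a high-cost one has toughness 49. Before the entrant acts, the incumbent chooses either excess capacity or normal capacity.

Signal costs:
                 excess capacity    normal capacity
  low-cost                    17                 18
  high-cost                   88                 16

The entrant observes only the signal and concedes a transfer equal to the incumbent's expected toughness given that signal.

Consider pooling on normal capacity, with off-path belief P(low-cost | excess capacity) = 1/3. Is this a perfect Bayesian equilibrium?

Yes

At the pooled signal (normal capacity) the entrant holds the prior 2/3 and pays 2/3·118 + 1/3·49 = 95. Off-path (excess capacity) belief 1/3 gives 1/3·118 + 2/3·49 = 72.
Low-cost: normal capacity gives 95 − 18 = 77; excess capacity gives 72 − 17 = 55. Stays. ✓
High-cost: normal capacity gives 95 − 16 = 79; excess capacity gives 72 − 88 = -16. Stays. ✓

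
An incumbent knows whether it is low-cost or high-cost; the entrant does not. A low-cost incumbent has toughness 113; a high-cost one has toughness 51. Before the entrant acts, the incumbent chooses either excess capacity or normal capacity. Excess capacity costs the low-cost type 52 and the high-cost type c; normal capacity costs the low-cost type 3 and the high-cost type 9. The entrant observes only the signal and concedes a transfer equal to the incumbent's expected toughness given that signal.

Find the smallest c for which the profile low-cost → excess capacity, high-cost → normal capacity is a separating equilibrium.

Under separation: excess capacity → low-cost (pays 113); normal capacity → high-cost (pays 51).
Low-cost: 113 − 52 = 61 ≥ 51 − 3 = 48. Holds regardless of c. ✓
High-cost: 51 − 9 ≥ 113 − c, so c ≥ 113 − 42 = 71.

71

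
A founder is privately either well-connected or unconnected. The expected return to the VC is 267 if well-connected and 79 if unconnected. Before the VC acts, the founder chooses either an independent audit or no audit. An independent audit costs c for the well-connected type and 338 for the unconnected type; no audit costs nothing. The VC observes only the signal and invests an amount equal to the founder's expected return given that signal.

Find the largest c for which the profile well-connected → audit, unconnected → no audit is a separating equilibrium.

188

Under separation: audit → well-connected (pays 267); no audit → unconnected (pays 79).
Unconnected: 79 − 0 = 79 ≥ 267 − 338 = -71. Holds regardless of c. ✓
Well-connected: 267 − c ≥ 79 − 0, so c ≤ 267 − 79 = 188.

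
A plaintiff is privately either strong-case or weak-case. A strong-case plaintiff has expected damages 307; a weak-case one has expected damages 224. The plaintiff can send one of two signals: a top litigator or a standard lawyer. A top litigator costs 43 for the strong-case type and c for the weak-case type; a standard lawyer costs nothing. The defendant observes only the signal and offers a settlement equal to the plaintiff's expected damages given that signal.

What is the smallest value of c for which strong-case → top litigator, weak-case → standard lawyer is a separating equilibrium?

83

Under separation: top litigator → strong-case (pays 307); standard lawyer → weak-case (pays 224).
Strong-case: 307 − 43 = 264 ≥ 224 − 0 = 224. Holds regardless of c. ✓
Weak-case: 224 − 0 ≥ 307 − c, so c ≥ 307 − 224 = 83.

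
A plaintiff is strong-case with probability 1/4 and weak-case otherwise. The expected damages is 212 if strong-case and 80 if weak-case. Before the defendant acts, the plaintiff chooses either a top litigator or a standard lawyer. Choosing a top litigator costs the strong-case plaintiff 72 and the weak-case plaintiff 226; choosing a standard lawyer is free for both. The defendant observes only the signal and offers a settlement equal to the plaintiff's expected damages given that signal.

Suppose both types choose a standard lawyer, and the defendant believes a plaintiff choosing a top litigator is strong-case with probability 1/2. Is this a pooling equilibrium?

Yes

At the pooled signal (standard lawyer) the defendant holds the prior 1/4 and pays 1/4·212 + 3/4·80 = 113. Off-path (top litigator) belief 1/2 gives 1/2·212 + 1/2·80 = 146.
Strong-case: standard lawyer gives 113 − 0 = 113; top litigator gives 146 − 72 = 74. Stays. ✓
Weak-case: standard lawyer gives 113 − 0 = 113; top litigator gives 146 − 226 = -80. Stays. ✓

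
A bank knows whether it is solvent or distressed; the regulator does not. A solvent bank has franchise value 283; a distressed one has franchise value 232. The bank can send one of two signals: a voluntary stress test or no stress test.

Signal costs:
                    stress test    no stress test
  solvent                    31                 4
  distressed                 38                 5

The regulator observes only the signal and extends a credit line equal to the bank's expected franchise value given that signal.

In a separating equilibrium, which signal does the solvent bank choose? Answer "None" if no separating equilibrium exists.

Try solvent → stress test, distressed → no stress test:
  If types separate, stress test earns payment 283 and no stress test earns 232.
  Solvent: stress test gives 283 − 31 = 252; no stress test gives 232 − 4 = 228. No deviation. ✓
  Distressed: no stress test gives 232 − 5 = 227; stress test gives 283 − 38 = 245. Would deviate. ✗
Try solvent → no stress test, distressed → stress test:
  If types separate, no stress test earns payment 283 and stress test earns 232.
  Solvent: no stress test gives 283 − 4 = 279; stress test gives 232 − 31 = 201. No deviation. ✓
  Distressed: stress test gives 232 − 38 = 194; no stress test gives 283 − 5 = 278. Would deviate. ✗
Neither assignment is incentive-compatible.

None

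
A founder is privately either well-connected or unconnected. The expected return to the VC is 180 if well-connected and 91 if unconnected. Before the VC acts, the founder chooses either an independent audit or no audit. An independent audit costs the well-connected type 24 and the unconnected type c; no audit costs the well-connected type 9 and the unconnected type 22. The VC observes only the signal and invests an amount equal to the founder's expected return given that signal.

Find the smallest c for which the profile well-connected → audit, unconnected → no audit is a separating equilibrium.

Under separation: audit → well-connected (pays 180); no audit → unconnected (pays 91).
Well-connected: 180 − 24 = 156 ≥ 91 − 9 = 82. Holds regardless of c. ✓
Unconnected: 91 − 22 ≥ 180 − c, so c ≥ 180 − 69 = 111.

111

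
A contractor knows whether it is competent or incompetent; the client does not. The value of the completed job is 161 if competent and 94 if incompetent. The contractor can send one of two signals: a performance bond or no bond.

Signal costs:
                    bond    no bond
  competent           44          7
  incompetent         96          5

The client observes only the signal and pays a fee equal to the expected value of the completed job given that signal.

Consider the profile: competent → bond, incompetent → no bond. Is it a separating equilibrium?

Yes

If types separate, bond earns payment 161 and no bond earns 94.
Competent: bond gives 161 − 44 = 117; no bond gives 94 − 7 = 87. No deviation. ✓
Incompetent: no bond gives 94 − 5 = 89; bond gives 161 − 96 = 65. No deviation. ✓
Neither type gains from mimicking the other.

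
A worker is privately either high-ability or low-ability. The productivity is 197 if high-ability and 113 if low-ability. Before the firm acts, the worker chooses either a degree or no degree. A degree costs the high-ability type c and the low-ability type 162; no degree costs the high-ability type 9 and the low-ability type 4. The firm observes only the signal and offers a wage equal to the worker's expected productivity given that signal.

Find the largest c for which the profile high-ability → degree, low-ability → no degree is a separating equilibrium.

93

Under separation: degree → high-ability (pays 197); no degree → low-ability (pays 113).
Low-ability: 113 − 4 = 109 ≥ 197 − 162 = 35. Holds regardless of c. ✓
High-ability: 197 − c ≥ 113 − 9, so c ≤ 197 − 104 = 93.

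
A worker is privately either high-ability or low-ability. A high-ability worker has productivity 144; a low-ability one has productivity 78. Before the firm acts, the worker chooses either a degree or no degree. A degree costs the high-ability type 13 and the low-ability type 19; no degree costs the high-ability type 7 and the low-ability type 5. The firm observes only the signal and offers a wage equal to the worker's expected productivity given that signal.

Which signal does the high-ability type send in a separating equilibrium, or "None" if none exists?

Try high-ability → degree, low-ability → no degree:
  Under separation the firm infers type exactly: degree → high-ability (pays 144), no degree → low-ability (pays 78).
  High-ability: degree gives 144 − 13 = 131; no degree gives 78 − 7 = 71. No deviation. ✓
  Low-ability: no degree gives 78 − 5 = 73; degree gives 144 − 19 = 125. Would deviate. ✗
Try high-ability → no degree, low-ability → degree:
  Under separation the firm infers type exactly: no degree → high-ability (pays 144), degree → low-ability (pays 78).
  High-ability: no degree gives 144 − 7 = 137; degree gives 78 − 13 = 65. No deviation. ✓
  Low-ability: degree gives 78 − 19 = 59; no degree gives 144 − 5 = 139. Would deviate. ✗
Neither assignment is incentive-compatible.

None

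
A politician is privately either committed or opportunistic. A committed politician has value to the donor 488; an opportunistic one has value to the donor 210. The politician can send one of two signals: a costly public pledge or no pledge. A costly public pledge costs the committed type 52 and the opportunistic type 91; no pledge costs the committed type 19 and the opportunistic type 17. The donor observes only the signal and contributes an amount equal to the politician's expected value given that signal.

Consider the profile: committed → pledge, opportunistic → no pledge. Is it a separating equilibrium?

No

Under separation the donor infers type exactly: pledge → committed (pays 488), no pledge → opportunistic (pays 210).
Committed: pledge gives 488 − 52 = 436; no pledge gives 210 − 19 = 191. No deviation. ✓
Opportunistic: no pledge gives 210 − 17 = 193; pledge gives 488 − 91 = 397. Would deviate. ✗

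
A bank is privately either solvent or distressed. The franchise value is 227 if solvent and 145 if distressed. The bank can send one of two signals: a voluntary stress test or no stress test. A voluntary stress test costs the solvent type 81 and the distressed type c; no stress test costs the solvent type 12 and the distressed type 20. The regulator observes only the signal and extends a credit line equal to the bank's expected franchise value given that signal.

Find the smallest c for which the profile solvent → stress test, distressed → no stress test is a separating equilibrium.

102

Under separation: stress test → solvent (pays 227); no stress test → distressed (pays 145).
Solvent: 227 − 81 = 146 ≥ 145 − 12 = 133. Holds regardless of c. ✓
Distressed: 145 − 20 ≥ 227 − c, so c ≥ 227 − 125 = 102.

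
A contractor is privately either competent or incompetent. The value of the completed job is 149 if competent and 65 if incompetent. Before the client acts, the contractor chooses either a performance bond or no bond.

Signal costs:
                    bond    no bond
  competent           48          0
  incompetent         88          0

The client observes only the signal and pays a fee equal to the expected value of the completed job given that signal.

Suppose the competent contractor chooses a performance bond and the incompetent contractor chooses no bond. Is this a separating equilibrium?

Yes

If types separate, bond earns payment 149 and no bond earns 65.
Competent: bond gives 149 − 48 = 101; no bond gives 65 − 0 = 65. No deviation. ✓
Incompetent: no bond gives 65 − 0 = 65; bond gives 149 − 88 = 61. No deviation. ✓
Neither type gains from mimicking the other.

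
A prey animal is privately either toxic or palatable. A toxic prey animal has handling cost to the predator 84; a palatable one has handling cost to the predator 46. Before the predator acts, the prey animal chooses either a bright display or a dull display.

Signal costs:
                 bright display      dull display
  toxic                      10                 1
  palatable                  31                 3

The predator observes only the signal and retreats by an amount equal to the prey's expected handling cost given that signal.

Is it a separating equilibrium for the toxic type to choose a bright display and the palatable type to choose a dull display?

If types separate, bright display earns payment 84 and dull display earns 46.
Toxic: bright display gives 84 − 10 = 74; dull display gives 46 − 1 = 45. No deviation. ✓
Palatable: dull display gives 46 − 3 = 43; bright display gives 84 − 31 = 53. Would deviate. ✗

No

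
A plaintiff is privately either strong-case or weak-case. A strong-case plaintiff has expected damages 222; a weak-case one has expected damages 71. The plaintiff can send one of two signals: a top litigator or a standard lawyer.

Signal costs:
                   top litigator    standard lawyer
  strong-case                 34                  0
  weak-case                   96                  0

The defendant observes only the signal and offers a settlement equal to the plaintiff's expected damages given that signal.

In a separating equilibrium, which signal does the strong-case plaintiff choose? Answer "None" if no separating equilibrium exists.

None

Try strong-case → top litigator, weak-case → standard lawyer:
  If types separate, top litigator earns payment 222 and standard lawyer earns 71.
  Strong-case: top litigator gives 222 − 34 = 188; standard lawyer gives 71 − 0 = 71. No deviation. ✓
  Weak-case: standard lawyer gives 71 − 0 = 71; top litigator gives 222 − 96 = 126. Would deviate. ✗
Try strong-case → standard lawyer, weak-case → top litigator:
  If types separate, standard lawyer earns payment 222 and top litigator earns 71.
  Strong-case: standard lawyer gives 222 − 0 = 222; top litigator gives 71 − 34 = 37. No deviation. ✓
  Weak-case: top litigator gives 71 − 96 = -25; standard lawyer gives 222 − 0 = 222. Would deviate. ✗
Neither assignment is incentive-compatible.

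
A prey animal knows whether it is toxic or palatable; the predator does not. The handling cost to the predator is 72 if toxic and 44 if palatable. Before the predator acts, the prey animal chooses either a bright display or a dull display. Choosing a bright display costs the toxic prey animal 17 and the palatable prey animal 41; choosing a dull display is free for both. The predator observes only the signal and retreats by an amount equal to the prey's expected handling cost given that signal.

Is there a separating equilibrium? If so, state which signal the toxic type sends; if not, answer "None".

Try toxic → bright display, palatable → dull display:
  If types separate, bright display earns payment 72 and dull display earns 44.
  Toxic: bright display gives 72 − 17 = 55; dull display gives 44 − 0 = 44. No deviation. ✓
  Palatable: dull display gives 44 − 0 = 44; bright display gives 72 − 41 = 31. No deviation. ✓
Both hold — the toxic type sends bright display.

bright display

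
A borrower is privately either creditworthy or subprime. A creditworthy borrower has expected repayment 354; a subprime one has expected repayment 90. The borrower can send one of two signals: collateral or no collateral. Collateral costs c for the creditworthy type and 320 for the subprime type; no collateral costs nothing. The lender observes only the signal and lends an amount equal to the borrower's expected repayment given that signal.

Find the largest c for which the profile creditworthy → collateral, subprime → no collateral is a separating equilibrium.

Under separation: collateral → creditworthy (pays 354); no collateral → subprime (pays 90).
Subprime: 90 − 0 = 90 ≥ 354 − 320 = 34. Holds regardless of c. ✓
Creditworthy: 354 − c ≥ 90 − 0, so c ≤ 354 − 90 = 264.

264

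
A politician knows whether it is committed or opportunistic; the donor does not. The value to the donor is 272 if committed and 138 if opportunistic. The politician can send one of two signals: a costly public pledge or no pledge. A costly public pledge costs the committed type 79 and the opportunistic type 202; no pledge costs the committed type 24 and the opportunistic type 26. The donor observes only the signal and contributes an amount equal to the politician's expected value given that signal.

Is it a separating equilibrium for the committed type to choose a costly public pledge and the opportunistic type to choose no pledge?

If types separate, pledge earns payment 272 and no pledge earns 138.
Committed: pledge gives 272 − 79 = 193; no pledge gives 138 − 24 = 114. No deviation. ✓
Opportunistic: no pledge gives 138 − 26 = 112; pledge gives 272 − 202 = 70. No deviation. ✓
Neither type gains from mimicking the other.

Yes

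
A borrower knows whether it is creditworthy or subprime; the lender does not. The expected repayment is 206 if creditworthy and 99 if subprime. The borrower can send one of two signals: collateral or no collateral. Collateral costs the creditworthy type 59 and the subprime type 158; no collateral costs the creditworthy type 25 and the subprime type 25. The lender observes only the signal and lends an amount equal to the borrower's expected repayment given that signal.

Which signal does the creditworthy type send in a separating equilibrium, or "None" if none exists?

collateral

Try creditworthy → collateral, subprime → no collateral:
  If types separate, collateral earns payment 206 and no collateral earns 99.
  Creditworthy: collateral gives 206 − 59 = 147; no collateral gives 99 − 25 = 74. No deviation. ✓
  Subprime: no collateral gives 99 − 25 = 74; collateral gives 206 − 158 = 48. No deviation. ✓
Both hold — the creditworthy type sends collateral.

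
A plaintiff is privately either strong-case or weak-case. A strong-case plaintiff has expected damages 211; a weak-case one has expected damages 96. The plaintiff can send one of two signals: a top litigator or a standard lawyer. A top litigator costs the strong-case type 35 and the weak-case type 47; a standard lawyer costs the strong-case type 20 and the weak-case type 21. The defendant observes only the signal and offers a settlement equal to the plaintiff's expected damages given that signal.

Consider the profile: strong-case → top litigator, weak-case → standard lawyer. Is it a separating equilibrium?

No

Under separation the defendant infers type exactly: top litigator → strong-case (pays 211), standard lawyer → weak-case (pays 96).
Strong-case: top litigator gives 211 − 35 = 176; standard lawyer gives 96 − 20 = 76. No deviation. ✓
Weak-case: standard lawyer gives 96 − 21 = 75; top litigator gives 211 − 47 = 164. Would deviate. ✗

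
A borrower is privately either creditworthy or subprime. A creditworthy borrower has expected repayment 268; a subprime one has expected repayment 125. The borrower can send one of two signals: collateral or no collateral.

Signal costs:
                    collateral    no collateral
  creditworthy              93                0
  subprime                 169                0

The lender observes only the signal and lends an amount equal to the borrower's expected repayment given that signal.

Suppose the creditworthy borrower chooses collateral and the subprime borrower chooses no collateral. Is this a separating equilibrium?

Under separation the lender infers type exactly: collateral → creditworthy (pays 268), no collateral → subprime (pays 125).
Creditworthy: collateral gives 268 − 93 = 175; no collateral gives 125 − 0 = 125. No deviation. ✓
Subprime: no collateral gives 125 − 0 = 125; collateral gives 268 − 169 = 99. No deviation. ✓
Neither type gains from mimicking the other.

Yes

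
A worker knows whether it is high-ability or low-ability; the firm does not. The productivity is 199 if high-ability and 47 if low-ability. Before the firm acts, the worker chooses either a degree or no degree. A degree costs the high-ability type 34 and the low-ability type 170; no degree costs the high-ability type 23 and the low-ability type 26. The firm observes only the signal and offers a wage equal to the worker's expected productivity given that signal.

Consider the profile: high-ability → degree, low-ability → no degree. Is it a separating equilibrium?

No

If types separate, degree earns payment 199 and no degree earns 47.
High-ability: degree gives 199 − 34 = 165; no degree gives 47 − 23 = 24. No deviation. ✓
Low-ability: no degree gives 47 − 26 = 21; degree gives 199 − 170 = 29. Would deviate. ✗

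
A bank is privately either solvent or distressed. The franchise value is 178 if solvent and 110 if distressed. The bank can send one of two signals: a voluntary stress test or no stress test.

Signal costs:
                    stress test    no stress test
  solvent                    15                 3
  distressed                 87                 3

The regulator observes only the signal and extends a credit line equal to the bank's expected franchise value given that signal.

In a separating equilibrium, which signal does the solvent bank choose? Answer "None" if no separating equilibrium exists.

stress test

Try solvent → stress test, distressed → no stress test:
  If types separate, stress test earns payment 178 and no stress test earns 110.
  Solvent: stress test gives 178 − 15 = 163; no stress test gives 110 − 3 = 107. No deviation. ✓
  Distressed: no stress test gives 110 − 3 = 107; stress test gives 178 − 87 = 91. No deviation. ✓
Both hold — the solvent type sends stress test.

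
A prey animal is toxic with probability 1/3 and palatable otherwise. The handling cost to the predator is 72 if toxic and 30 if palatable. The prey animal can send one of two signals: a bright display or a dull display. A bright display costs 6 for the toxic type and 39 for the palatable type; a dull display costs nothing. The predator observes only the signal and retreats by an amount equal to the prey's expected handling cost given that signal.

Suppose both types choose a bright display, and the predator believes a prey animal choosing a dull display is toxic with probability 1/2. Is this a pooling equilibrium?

On the equilibrium path (bright display) the predator holds the prior 1/3 and pays 1/3·72 + 2/3·30 = 44. Off-path (dull display) belief 1/2 gives 1/2·72 + 1/2·30 = 51.
Toxic: bright display gives 44 − 6 = 38; dull display gives 51 − 0 = 51. Deviates. ✗
Palatable: bright display gives 44 − 39 = 5; dull display gives 51 − 0 = 51. Deviates. ✗

No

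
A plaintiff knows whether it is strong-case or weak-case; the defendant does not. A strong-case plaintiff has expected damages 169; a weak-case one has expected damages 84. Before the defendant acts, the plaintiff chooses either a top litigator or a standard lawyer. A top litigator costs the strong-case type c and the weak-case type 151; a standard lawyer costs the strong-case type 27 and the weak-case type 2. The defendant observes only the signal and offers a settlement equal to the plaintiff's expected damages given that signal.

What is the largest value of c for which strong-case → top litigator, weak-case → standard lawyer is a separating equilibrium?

112

Under separation: top litigator → strong-case (pays 169); standard lawyer → weak-case (pays 84).
Weak-case: 84 − 2 = 82 ≥ 169 − 151 = 18. Holds regardless of c. ✓
Strong-case: 169 − c ≥ 84 − 27, so c ≤ 169 − 57 = 112.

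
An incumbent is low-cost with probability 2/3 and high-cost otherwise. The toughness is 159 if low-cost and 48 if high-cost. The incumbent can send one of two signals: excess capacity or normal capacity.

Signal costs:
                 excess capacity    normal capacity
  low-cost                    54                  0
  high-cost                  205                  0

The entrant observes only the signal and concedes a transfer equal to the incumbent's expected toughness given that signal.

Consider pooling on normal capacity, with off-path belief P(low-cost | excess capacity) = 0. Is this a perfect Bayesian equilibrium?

Yes

At the pooled signal (normal capacity) the entrant holds the prior 2/3 and pays 2/3·159 + 1/3·48 = 122. Off-path (excess capacity) belief 0 gives 0·159 + 1·48 = 48.
Low-cost: normal capacity gives 122 − 0 = 122; excess capacity gives 48 − 54 = -6. Stays. ✓
High-cost: normal capacity gives 122 − 0 = 122; excess capacity gives 48 − 205 = -157. Stays. ✓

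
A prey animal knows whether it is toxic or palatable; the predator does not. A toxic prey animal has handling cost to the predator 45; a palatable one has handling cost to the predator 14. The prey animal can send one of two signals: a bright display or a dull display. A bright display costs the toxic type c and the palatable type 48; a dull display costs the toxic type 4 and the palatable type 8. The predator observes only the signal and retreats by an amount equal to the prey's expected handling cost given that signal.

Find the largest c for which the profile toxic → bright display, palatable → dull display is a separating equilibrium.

35

Under separation: bright display → toxic (pays 45); dull display → palatable (pays 14).
Palatable: 14 − 8 = 6 ≥ 45 − 48 = -3. Holds regardless of c. ✓
Toxic: 45 − c ≥ 14 − 4, so c ≤ 45 − 10 = 35.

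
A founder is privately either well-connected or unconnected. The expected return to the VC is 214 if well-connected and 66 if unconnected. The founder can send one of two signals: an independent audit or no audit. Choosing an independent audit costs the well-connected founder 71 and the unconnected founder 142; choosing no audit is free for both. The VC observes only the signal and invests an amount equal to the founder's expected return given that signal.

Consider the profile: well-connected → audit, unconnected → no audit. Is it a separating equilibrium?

If types separate, audit earns payment 214 and no audit earns 66.
Well-connected: audit gives 214 − 71 = 143; no audit gives 66 − 0 = 66. No deviation. ✓
Unconnected: no audit gives 66 − 0 = 66; audit gives 214 − 142 = 72. Would deviate. ✗

No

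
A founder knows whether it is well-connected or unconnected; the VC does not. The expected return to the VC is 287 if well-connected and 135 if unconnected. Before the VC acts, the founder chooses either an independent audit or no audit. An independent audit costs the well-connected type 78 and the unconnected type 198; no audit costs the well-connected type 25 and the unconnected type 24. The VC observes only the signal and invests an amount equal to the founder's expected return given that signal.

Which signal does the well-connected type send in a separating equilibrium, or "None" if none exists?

Try well-connected → audit, unconnected → no audit:
  Under separation the VC infers type exactly: audit → well-connected (pays 287), no audit → unconnected (pays 135).
  Well-connected: audit gives 287 − 78 = 209; no audit gives 135 − 25 = 110. No deviation. ✓
  Unconnected: no audit gives 135 − 24 = 111; audit gives 287 − 198 = 89. No deviation. ✓
Both hold — the well-connected type sends audit.

audit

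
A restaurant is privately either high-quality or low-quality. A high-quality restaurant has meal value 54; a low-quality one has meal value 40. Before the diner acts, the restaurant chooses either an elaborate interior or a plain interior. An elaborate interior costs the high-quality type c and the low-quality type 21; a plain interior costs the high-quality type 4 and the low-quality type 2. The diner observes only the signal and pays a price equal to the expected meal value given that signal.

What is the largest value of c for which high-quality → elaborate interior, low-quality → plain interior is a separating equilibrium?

18

Under separation: elaborate interior → high-quality (pays 54); plain interior → low-quality (pays 40).
Low-quality: 40 − 2 = 38 ≥ 54 − 21 = 33. Holds regardless of c. ✓
High-quality: 54 − c ≥ 40 − 4, so c ≤ 54 − 36 = 18.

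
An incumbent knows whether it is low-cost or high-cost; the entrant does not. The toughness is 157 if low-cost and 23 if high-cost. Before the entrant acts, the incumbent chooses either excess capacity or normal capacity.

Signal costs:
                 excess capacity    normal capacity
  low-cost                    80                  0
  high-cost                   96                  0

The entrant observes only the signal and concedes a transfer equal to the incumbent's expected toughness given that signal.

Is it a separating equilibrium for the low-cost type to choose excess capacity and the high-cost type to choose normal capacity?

If types separate, excess capacity earns payment 157 and normal capacity earns 23.
Low-cost: excess capacity gives 157 − 80 = 77; normal capacity gives 23 − 0 = 23. No deviation. ✓
High-cost: normal capacity gives 23 − 0 = 23; excess capacity gives 157 − 96 = 61. Would deviate. ✗

No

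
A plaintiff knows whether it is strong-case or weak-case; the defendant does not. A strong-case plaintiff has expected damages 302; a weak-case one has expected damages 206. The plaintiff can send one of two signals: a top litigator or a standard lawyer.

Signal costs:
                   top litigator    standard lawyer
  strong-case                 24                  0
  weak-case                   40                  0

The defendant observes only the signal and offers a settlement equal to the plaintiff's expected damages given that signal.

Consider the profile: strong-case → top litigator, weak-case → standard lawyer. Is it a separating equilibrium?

If types separate, top litigator earns payment 302 and standard lawyer earns 206.
Strong-case: top litigator gives 302 − 24 = 278; standard lawyer gives 206 − 0 = 206. No deviation. ✓
Weak-case: standard lawyer gives 206 − 0 = 206; top litigator gives 302 − 40 = 262. Would deviate. ✗

No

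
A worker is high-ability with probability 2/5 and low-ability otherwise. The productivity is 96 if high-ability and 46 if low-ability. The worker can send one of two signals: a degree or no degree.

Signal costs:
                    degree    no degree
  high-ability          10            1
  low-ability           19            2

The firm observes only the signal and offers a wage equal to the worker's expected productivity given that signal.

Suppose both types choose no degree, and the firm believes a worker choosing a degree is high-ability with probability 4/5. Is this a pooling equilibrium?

No

At the pooled signal (no degree) the firm holds the prior 2/5 and pays 2/5·96 + 3/5·46 = 66. Off-path (degree) belief 4/5 gives 4/5·96 + 1/5·46 = 86.
High-ability: no degree gives 66 − 1 = 65; degree gives 86 − 10 = 76. Deviates. ✗
Low-ability: no degree gives 66 − 2 = 64; degree gives 86 − 19 = 67. Deviates. ✗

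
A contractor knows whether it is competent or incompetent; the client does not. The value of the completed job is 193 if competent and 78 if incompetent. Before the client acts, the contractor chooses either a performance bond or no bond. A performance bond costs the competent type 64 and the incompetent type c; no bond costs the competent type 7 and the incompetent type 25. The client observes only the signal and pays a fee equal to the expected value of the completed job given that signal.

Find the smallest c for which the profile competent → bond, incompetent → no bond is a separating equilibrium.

140

Under separation: bond → competent (pays 193); no bond → incompetent (pays 78).
Competent: 193 − 64 = 129 ≥ 78 − 7 = 71. Holds regardless of c. ✓
Incompetent: 78 − 25 ≥ 193 − c, so c ≥ 193 − 53 = 140.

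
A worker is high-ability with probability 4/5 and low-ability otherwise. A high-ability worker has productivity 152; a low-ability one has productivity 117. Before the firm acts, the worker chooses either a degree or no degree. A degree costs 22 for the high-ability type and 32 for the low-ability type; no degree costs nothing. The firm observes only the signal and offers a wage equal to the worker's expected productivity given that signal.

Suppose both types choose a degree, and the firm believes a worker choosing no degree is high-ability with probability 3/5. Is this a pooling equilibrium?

On the equilibrium path (degree) the firm holds the prior 4/5 and pays 4/5·152 + 1/5·117 = 145. Off-path (no degree) belief 3/5 gives 3/5·152 + 2/5·117 = 138.
High-ability: degree gives 145 − 22 = 123; no degree gives 138 − 0 = 138. Deviates. ✗
Low-ability: degree gives 145 − 32 = 113; no degree gives 138 − 0 = 138. Deviates. ✗

No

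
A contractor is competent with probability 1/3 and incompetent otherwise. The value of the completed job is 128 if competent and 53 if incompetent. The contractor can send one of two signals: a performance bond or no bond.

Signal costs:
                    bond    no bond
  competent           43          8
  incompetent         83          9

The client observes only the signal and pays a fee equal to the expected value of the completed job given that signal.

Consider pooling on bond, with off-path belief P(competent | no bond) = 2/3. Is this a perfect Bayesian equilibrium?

At the pooled signal (bond) the client holds the prior 1/3 and pays 1/3·128 + 2/3·53 = 78. Off-path (no bond) belief 2/3 gives 2/3·128 + 1/3·53 = 103.
Competent: bond gives 78 − 43 = 35; no bond gives 103 − 8 = 95. Deviates. ✗
Incompetent: bond gives 78 − 83 = -5; no bond gives 103 − 9 = 94. Deviates. ✗

No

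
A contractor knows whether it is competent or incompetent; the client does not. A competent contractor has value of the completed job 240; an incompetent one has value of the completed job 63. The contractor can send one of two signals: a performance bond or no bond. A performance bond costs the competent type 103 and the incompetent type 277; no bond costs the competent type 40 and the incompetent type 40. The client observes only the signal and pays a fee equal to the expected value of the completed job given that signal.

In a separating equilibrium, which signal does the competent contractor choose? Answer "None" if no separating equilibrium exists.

bond

Try competent → bond, incompetent → no bond:
  If types separate, bond earns payment 240 and no bond earns 63.
  Competent: bond gives 240 − 103 = 137; no bond gives 63 − 40 = 23. No deviation. ✓
  Incompetent: no bond gives 63 − 40 = 23; bond gives 240 − 277 = -37. No deviation. ✓
Both hold — the competent type sends bond.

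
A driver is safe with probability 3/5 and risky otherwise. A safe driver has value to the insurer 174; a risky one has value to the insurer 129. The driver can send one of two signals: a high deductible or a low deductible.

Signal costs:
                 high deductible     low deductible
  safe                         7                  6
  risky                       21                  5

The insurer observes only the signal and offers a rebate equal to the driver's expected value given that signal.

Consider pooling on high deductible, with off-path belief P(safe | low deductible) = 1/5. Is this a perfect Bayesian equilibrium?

Yes

On the equilibrium path (high deductible) the insurer holds the prior 3/5 and pays 3/5·174 + 2/5·129 = 156. Off-path (low deductible) belief 1/5 gives 1/5·174 + 4/5·129 = 138.
Safe: high deductible gives 156 − 7 = 149; low deductible gives 138 − 6 = 132. Stays. ✓
Risky: high deductible gives 156 − 21 = 135; low deductible gives 138 − 5 = 133. Stays. ✓
Beliefs are Bayes-consistent on-path and both types best-respond.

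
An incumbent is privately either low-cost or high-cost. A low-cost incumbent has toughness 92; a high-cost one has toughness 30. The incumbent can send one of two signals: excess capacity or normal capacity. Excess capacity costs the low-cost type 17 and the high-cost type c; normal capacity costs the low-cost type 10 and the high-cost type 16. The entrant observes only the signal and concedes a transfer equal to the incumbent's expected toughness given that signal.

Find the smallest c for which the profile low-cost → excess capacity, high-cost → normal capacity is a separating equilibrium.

Under separation: excess capacity → low-cost (pays 92); normal capacity → high-cost (pays 30).
Low-cost: 92 − 17 = 75 ≥ 30 − 10 = 20. Holds regardless of c. ✓
High-cost: 30 − 16 ≥ 92 − c, so c ≥ 92 − 14 = 78.

78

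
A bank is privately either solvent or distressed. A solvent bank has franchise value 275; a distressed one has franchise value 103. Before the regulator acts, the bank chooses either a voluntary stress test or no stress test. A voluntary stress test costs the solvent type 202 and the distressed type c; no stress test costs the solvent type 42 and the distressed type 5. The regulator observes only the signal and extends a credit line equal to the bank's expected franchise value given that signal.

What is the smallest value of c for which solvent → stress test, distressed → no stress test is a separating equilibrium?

Under separation: stress test → solvent (pays 275); no stress test → distressed (pays 103).
Solvent: 275 − 202 = 73 ≥ 103 − 42 = 61. Holds regardless of c. ✓
Distressed: 103 − 5 ≥ 275 − c, so c ≥ 275 − 98 = 177.

177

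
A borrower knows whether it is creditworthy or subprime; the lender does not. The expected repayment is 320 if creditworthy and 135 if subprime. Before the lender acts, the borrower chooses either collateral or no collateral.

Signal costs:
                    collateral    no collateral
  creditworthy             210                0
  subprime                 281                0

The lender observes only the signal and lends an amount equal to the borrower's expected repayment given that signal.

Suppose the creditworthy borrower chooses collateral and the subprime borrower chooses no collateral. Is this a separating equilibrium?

If types separate, collateral earns payment 320 and no collateral earns 135.
Creditworthy: collateral gives 320 − 210 = 110; no collateral gives 135 − 0 = 135. Would deviate. ✗
Subprime: no collateral gives 135 − 0 = 135; collateral gives 320 − 281 = 39. No deviation. ✓

No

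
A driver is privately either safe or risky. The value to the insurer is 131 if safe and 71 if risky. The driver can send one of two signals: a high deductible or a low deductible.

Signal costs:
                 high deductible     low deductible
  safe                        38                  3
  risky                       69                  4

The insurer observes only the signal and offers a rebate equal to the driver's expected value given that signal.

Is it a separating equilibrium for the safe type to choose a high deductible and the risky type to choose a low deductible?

Yes

If types separate, high deductible earns payment 131 and low deductible earns 71.
Safe: high deductible gives 131 − 38 = 93; low deductible gives 71 − 3 = 68. No deviation. ✓
Risky: low deductible gives 71 − 4 = 67; high deductible gives 131 − 69 = 62. No deviation. ✓
Both incentive constraints hold.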